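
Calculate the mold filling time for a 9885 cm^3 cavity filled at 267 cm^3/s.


Formula: t_fill = V_mold / Q_flow
t = 9885 cm^3 / 267 cm^3/s = 37.0225 s

37.0225 s


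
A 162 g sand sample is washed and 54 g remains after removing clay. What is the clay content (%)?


Formula: Clay% = (W_total - W_washed) / W_total * 100
Clay mass = 162 - 54 = 108 g
Clay% = 108 / 162 * 100 = 66.6667%


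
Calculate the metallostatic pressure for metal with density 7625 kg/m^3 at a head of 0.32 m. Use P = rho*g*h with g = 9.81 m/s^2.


Formula: P = rho * g * h
rho * g = 7625 * 9.81 = 74801.25 N/m^3
P = 74801.25 * 0.32 = 23936.4000 Pa

23936.4000 Pa


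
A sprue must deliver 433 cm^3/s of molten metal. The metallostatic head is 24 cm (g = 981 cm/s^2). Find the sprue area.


Formula: v = sqrt(2*g*h), A = Q/v
Velocity: v = sqrt(2 * 981 * 24) = sqrt(47088) = 216.9977 cm/s
Sprue area: A = Q / v = 433 / 216.9977 = 1.9954 cm^2

Final answer: 1.9954 cm^2


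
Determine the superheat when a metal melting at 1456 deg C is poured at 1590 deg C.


Formula: Superheat = T_pour - T_melt
Superheat = 1590 - 1456 = 134 deg C

134 deg C


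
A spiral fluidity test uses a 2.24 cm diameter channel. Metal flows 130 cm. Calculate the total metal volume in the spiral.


Formula: V = pi * (d/2)^2 * L  (cylinder volume)
Radius = 2.24/2 = 1.12 cm
V = pi * 1.12^2 * 130 = 512.3058 cm^3

512.3058 cm^3


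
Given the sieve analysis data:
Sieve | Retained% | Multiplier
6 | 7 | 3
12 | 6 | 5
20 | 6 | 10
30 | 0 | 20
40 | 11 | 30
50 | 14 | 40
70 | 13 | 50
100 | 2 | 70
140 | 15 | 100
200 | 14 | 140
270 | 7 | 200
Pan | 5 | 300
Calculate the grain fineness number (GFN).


Formula: GFN = sum(pct * multiplier) / sum(pct)
sum(pct * multiplier) = 8151
sum(pct) = 100
GFN = 8151 / 100 = 81.51


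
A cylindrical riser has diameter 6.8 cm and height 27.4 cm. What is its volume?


Formula: V = pi * (D/2)^2 * H  (cylinder volume)
Radius = D/2 = 6.8/2 = 3.4 cm
V = pi * 3.4^2 * 27.4 = 995.0806 cm^3

995.0806 cm^3


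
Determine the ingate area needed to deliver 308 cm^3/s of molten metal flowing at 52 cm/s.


Formula: A_ingate = Q / v  (continuity equation)
A = 308 cm^3/s / 52 cm/s = 5.9231 cm^2

5.9231 cm^2


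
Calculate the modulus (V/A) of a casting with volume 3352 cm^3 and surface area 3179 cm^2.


Formula: Casting Modulus M = V / A
M = 3352 cm^3 / 3179 cm^2 = 1.0544 cm

Final answer: 1.0544 cm


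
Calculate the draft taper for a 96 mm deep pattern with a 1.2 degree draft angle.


Formula: taper = depth * tan(draft_angle)
tan(1.2 deg) = 0.0209470
taper = 96 mm * 0.0209470 = 2.0109 mm

Final answer: 2.0109 mm


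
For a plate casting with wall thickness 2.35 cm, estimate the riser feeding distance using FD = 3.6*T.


Formula: FD = 3.6 * T  (riser feeding-distance rule)
FD = 3.6 * 2.35 cm = 8.4600 cm


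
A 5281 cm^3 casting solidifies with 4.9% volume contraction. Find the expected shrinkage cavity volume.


Formula: V_shrink = V_casting * shrinkage_pct / 100
V_shrink = 5281 cm^3 * 4.9 / 100 = 258.7690 cm^3

Answer: 258.7690 cm^3


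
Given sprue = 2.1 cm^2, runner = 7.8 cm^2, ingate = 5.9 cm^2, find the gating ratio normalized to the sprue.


Sprue:Runner:Ingate = 1 : 7.8/2.1 : 5.9/2.1 = 1:3.71:2.81

Answer: 1:3.71:2.81


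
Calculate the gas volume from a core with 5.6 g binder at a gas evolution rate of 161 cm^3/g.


Formula: V_gas = W_binder * gas_evolution_rate
V = 5.6 g * 161 cm^3/g = 901.6000 cm^3

901.6000 cm^3


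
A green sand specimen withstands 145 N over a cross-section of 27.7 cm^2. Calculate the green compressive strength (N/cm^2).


Formula: Compressive Strength = Force / Area
Strength = 145 N / 27.7 cm^2 = 5.2347 N/cm^2

5.2347 N/cm^2


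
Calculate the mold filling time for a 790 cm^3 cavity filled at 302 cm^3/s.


Formula: t_fill = V_mold / Q_flow
t = 790 cm^3 / 302 cm^3/s = 2.6159 s

Answer: 2.6159 s


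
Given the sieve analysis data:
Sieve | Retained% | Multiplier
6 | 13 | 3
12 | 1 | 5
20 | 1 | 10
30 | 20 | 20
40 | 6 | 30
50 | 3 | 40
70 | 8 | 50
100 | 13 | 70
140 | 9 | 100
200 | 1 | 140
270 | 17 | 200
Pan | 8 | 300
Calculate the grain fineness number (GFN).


Formula: GFN = sum(pct * multiplier) / sum(pct)
sum(pct * multiplier) = 8904
sum(pct) = 100
GFN = 8904 / 100 = 89.04


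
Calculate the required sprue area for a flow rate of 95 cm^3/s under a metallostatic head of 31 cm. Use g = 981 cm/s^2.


Formula: v = sqrt(2*g*h), A = Q/v
Velocity: v = sqrt(2 * 981 * 31) = sqrt(60822) = 246.6212 cm/s
Sprue area: A = Q / v = 95 / 246.6212 = 0.3852 cm^2

Final answer: 0.3852 cm^2


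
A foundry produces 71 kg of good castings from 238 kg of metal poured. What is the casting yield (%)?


Formula: Casting Yield = (W_good / W_total) * 100
Yield = (71 kg / 238 kg) * 100 = 29.8319%

Answer: 29.8319%


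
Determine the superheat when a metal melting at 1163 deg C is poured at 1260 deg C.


Formula: Superheat = T_pour - T_melt
Superheat = 1260 - 1163 = 97 deg C

97 deg C


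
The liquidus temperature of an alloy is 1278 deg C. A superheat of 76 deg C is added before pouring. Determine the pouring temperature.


Formula: T_pour = T_melt + Superheat
T_pour = 1278 + 76 = 1354 deg C

Answer: 1354 deg C


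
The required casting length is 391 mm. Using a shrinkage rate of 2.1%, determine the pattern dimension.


Formula: L_pattern = L_casting * (1 + shrinkage_rate/100)
Shrinkage factor = 1 + 2.1/100 = 1.021
L_pattern = 391 mm * 1.021 = 399.2110 mm

Answer: 399.2110 mm


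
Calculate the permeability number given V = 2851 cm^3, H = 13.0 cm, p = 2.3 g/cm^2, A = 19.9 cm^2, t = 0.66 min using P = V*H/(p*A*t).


Formula: Permeability Number P = (V * H) / (p * A * t)
Numerator: V * H = 2851 * 13.0 = 37063.0
Denominator: p * A * t = 2.3 * 19.9 * 0.66 = 30.2082
P = 37063.0 / 30.2082 = 1226.9185

Answer: 1226.9185


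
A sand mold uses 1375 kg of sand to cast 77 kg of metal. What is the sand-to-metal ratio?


Formula: Sand-to-Metal Ratio = W_sand / W_metal
Ratio = 1375 kg / 77 kg = 17.8571

Final answer: 17.8571


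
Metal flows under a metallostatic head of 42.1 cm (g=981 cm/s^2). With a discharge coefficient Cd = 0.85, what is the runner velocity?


Formula: v = Cd * sqrt(2 * g * h)  (Torricelli with discharge coefficient)
2*g*h = 2 * 981 * 42.1 = 82600.2 cm^2/s^2
sqrt(82600.2) = 287.40251 cm/s
v = 0.85 * 287.40251 = 244.2921 cm/s

Answer: 244.2921 cm/s


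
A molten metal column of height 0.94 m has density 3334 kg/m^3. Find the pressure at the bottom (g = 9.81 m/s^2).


Formula: P = rho * g * h
rho * g = 3334 * 9.81 = 32706.54 N/m^3
P = 32706.54 * 0.94 = 30744.1476 Pa


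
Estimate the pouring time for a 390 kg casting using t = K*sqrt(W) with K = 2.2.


Formula: t = K * sqrt(W)
sqrt(W) = sqrt(390) = 19.74842
t = 2.2 * 19.74842 = 43.4465 s

Final answer: 43.4465 s


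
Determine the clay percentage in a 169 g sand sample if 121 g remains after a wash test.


Formula: Clay% = (W_total - W_washed) / W_total * 100
Clay mass = 169 - 121 = 48 g
Clay% = 48 / 169 * 100 = 28.4024%

28.4024%


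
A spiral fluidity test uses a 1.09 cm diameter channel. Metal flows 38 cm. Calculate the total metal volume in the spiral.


Formula: V = pi * (d/2)^2 * L  (cylinder volume)
Radius = 1.09/2 = 0.545 cm
V = pi * 0.545^2 * 38 = 35.4590 cm^3

Answer: 35.4590 cm^3


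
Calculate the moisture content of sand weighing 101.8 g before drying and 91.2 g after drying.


Formula: MC = (W_wet - W_dry) / W_wet * 100
Water mass = 101.8 - 91.2 = 10.6 g
MC = 10.6 / 101.8 * 100 = 10.4126%

Answer: 10.4126%


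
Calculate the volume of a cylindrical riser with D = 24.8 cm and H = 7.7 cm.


Formula: V = pi * (D/2)^2 * H  (cylinder volume)
Radius = D/2 = 24.8/2 = 12.4 cm
V = pi * 12.4^2 * 7.7 = 3719.4949 cm^3

Answer: 3719.4949 cm^3


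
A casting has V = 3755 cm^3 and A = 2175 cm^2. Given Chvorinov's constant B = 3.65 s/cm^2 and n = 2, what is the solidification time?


Formula: t_s = B * (V/A)^n  (Chvorinov's rule, n=2)
Modulus M = V/A = 3755/2175 = 1.726437 cm
M^2 = 1.726437^2 = 2.980585 cm^2
t_s = 3.65 * 2.980585 = 10.8791 s

10.8791 s


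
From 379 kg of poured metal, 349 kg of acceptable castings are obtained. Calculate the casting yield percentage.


Formula: Casting Yield = (W_good / W_total) * 100
Yield = (349 kg / 379 kg) * 100 = 92.0844%

92.0844%


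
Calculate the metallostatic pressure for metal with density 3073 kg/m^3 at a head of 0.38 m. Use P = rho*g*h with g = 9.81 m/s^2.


Formula: P = rho * g * h
rho * g = 3073 * 9.81 = 30146.13 N/m^3
P = 30146.13 * 0.38 = 11455.5294 Pa

Answer: 11455.5294 Pa


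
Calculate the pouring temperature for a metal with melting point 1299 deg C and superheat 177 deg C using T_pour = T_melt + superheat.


Formula: T_pour = T_melt + Superheat
T_pour = 1299 + 177 = 1476 deg C

1476 deg C


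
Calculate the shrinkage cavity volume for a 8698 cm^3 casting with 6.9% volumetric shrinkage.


Formula: V_shrink = V_casting * shrinkage_pct / 100
V_shrink = 8698 cm^3 * 6.9 / 100 = 600.1620 cm^3

Answer: 600.1620 cm^3


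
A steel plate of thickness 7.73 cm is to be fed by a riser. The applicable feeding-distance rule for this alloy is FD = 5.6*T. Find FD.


Formula: FD = 5.6 * T  (riser feeding-distance rule)
FD = 5.6 * 7.73 cm = 43.2880 cm

Answer: 43.2880 cm


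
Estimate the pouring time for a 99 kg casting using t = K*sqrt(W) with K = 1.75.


Formula: t = K * sqrt(W)
sqrt(W) = sqrt(99) = 9.94987
t = 1.75 * 9.94987 = 17.4123 s


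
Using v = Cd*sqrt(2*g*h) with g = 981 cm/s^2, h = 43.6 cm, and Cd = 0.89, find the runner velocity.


Formula: v = Cd * sqrt(2 * g * h)  (Torricelli with discharge coefficient)
2*g*h = 2 * 981 * 43.6 = 85543.2 cm^2/s^2
sqrt(85543.2) = 292.47769 cm/s
v = 0.89 * 292.47769 = 260.3051 cm/s


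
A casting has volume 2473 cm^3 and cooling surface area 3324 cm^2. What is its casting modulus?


Formula: Casting Modulus M = V / A
M = 2473 cm^3 / 3324 cm^2 = 0.7440 cm

Final answer: 0.7440 cm


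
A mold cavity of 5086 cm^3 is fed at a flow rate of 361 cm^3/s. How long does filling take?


Formula: t_fill = V_mold / Q_flow
t = 5086 cm^3 / 361 cm^3/s = 14.0886 s

Final answer: 14.0886 s


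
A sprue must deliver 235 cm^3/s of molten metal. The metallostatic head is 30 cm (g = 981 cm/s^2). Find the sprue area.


Formula: v = sqrt(2*g*h), A = Q/v
Velocity: v = sqrt(2 * 981 * 30) = sqrt(58860) = 242.6108 cm/s
Sprue area: A = Q / v = 235 / 242.6108 = 0.9686 cm^2

Final answer: 0.9686 cm^2


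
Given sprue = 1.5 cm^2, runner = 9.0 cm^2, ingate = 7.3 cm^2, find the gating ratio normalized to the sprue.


Sprue:Runner:Ingate = 1 : 9.0/1.5 : 7.3/1.5 = 1:6.00:4.87


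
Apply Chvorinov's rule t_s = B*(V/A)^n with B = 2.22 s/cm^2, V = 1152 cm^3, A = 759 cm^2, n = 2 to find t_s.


Formula: t_s = B * (V/A)^n  (Chvorinov's rule, n=2)
Modulus M = V/A = 1152/759 = 1.517787 cm
M^2 = 1.517787^2 = 2.303677 cm^2
t_s = 2.22 * 2.303677 = 5.1142 s

Final answer: 5.1142 s


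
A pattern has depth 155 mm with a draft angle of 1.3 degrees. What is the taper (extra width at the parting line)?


Formula: taper = depth * tan(draft_angle)
tan(1.3 deg) = 0.0226932
taper = 155 mm * 0.0226932 = 3.5174 mm

Answer: 3.5174 mm


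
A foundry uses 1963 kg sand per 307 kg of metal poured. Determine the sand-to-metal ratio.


Formula: Sand-to-Metal Ratio = W_sand / W_metal
Ratio = 1963 kg / 307 kg = 6.3941

Final answer: 6.3941


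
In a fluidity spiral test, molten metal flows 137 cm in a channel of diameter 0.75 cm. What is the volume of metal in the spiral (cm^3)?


Formula: V = pi * (d/2)^2 * L  (cylinder volume)
Radius = 0.75/2 = 0.375 cm
V = pi * 0.375^2 * 137 = 60.5247 cm^3

Final answer: 60.5247 cm^3


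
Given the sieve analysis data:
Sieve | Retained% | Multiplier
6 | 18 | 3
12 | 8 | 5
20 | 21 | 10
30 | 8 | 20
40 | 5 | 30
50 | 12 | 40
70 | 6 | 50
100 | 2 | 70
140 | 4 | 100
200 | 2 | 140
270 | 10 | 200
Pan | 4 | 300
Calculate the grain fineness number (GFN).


Formula: GFN = sum(pct * multiplier) / sum(pct)
sum(pct * multiplier) = 5414
sum(pct) = 100
GFN = 5414 / 100 = 54.14

54.14


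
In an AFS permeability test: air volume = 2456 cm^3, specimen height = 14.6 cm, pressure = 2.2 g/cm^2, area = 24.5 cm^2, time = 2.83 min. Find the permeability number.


Formula: Permeability Number P = (V * H) / (p * A * t)
Numerator: V * H = 2456 * 14.6 = 35857.6
Denominator: p * A * t = 2.2 * 24.5 * 2.83 = 152.537
P = 35857.6 / 152.537 = 235.0748


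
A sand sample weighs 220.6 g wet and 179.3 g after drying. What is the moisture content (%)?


Formula: MC = (W_wet - W_dry) / W_wet * 100
Water mass = 220.6 - 179.3 = 41.3 g
MC = 41.3 / 220.6 * 100 = 18.7217%

Answer: 18.7217%


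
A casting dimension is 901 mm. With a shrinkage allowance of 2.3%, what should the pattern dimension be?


Formula: L_pattern = L_casting * (1 + shrinkage_rate/100)
Shrinkage factor = 1 + 2.3/100 = 1.023
L_pattern = 901 mm * 1.023 = 921.7230 mm


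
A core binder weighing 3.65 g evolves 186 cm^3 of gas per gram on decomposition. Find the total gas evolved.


Formula: V_gas = W_binder * gas_evolution_rate
V = 3.65 g * 186 cm^3/g = 678.9000 cm^3

678.9000 cm^3


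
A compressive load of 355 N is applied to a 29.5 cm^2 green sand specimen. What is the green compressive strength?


Formula: Compressive Strength = Force / Area
Strength = 355 N / 29.5 cm^2 = 12.0339 N/cm^2

Answer: 12.0339 N/cm^2


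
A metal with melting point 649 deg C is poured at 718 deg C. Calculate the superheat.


Formula: Superheat = T_pour - T_melt
Superheat = 718 - 649 = 69 deg C


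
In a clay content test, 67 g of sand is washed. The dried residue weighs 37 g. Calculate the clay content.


Formula: Clay% = (W_total - W_washed) / W_total * 100
Clay mass = 67 - 37 = 30 g
Clay% = 30 / 67 * 100 = 44.7761%

Answer: 44.7761%


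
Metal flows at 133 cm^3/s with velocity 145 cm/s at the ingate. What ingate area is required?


Formula: A_ingate = Q / v  (continuity equation)
A = 133 cm^3/s / 145 cm/s = 0.9172 cm^2


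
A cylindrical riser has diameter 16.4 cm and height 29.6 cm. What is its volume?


Formula: V = pi * (D/2)^2 * H  (cylinder volume)
Radius = D/2 = 16.4/2 = 8.2 cm
V = pi * 8.2^2 * 29.6 = 6252.7244 cm^3


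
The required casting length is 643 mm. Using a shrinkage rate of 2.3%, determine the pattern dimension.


Formula: L_pattern = L_casting * (1 + shrinkage_rate/100)
Shrinkage factor = 1 + 2.3/100 = 1.023
L_pattern = 643 mm * 1.023 = 657.7890 mm

Final answer: 657.7890 mm


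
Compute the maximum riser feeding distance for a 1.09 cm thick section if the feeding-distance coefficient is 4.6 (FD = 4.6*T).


Formula: FD = 4.6 * T  (riser feeding-distance rule)
FD = 4.6 * 1.09 cm = 5.0140 cm

Final answer: 5.0140 cm


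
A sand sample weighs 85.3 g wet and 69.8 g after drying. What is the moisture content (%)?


Formula: MC = (W_wet - W_dry) / W_wet * 100
Water mass = 85.3 - 69.8 = 15.5 g
MC = 15.5 / 85.3 * 100 = 18.1712%

18.1712%


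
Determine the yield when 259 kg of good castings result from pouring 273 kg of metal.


Formula: Casting Yield = (W_good / W_total) * 100
Yield = (259 kg / 273 kg) * 100 = 94.8718%


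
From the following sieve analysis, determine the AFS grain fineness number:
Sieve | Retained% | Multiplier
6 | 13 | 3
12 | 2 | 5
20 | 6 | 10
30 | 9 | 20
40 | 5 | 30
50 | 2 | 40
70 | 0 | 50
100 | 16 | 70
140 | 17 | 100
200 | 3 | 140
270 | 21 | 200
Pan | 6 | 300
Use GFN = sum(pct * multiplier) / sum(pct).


Formula: GFN = sum(pct * multiplier) / sum(pct)
sum(pct * multiplier) = 9759
sum(pct) = 100
GFN = 9759 / 100 = 97.59

97.59


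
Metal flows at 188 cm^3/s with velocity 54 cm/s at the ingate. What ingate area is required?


Formula: A_ingate = Q / v  (continuity equation)
A = 188 cm^3/s / 54 cm/s = 3.4815 cm^2

Answer: 3.4815 cm^2


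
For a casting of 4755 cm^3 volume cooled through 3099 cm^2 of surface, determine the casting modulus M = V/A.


Formula: Casting Modulus M = V / A
M = 4755 cm^3 / 3099 cm^2 = 1.5344 cm

Final answer: 1.5344 cm


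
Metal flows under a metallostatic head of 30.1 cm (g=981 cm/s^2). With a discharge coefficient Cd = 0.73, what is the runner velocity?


Formula: v = Cd * sqrt(2 * g * h)  (Torricelli with discharge coefficient)
2*g*h = 2 * 981 * 30.1 = 59056.2 cm^2/s^2
sqrt(59056.2) = 243.01481 cm/s
v = 0.73 * 243.01481 = 177.4008 cm/s

177.4008 cm/s


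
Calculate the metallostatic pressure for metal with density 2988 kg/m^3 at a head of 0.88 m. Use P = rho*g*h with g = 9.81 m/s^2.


Formula: P = rho * g * h
rho * g = 2988 * 9.81 = 29312.28 N/m^3
P = 29312.28 * 0.88 = 25794.8064 Pa

25794.8064 Pa


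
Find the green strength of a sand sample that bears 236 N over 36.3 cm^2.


Formula: Compressive Strength = Force / Area
Strength = 236 N / 36.3 cm^2 = 6.5014 N/cm^2


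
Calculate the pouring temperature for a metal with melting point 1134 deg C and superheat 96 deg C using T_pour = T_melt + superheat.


Formula: T_pour = T_melt + Superheat
T_pour = 1134 + 96 = 1230 deg C

Final answer: 1230 deg C


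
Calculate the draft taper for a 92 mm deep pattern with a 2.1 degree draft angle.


Formula: taper = depth * tan(draft_angle)
tan(2.1 deg) = 0.0366683
taper = 92 mm * 0.0366683 = 3.3735 mm

Answer: 3.3735 mm


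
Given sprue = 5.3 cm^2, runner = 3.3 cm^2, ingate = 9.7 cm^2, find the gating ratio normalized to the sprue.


Sprue:Runner:Ingate = 1 : 3.3/5.3 : 9.7/5.3 = 1:0.62:1.83

1:0.62:1.83


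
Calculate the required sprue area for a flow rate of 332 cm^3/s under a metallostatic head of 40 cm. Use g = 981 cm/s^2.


Formula: v = sqrt(2*g*h), A = Q/v
Velocity: v = sqrt(2 * 981 * 40) = sqrt(78480) = 280.1428 cm/s
Sprue area: A = Q / v = 332 / 280.1428 = 1.1851 cm^2

Final answer: 1.1851 cm^2


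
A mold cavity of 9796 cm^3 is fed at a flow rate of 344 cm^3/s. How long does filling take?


Formula: t_fill = V_mold / Q_flow
t = 9796 cm^3 / 344 cm^3/s = 28.4767 s


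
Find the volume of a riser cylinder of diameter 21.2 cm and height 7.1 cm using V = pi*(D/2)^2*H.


Formula: V = pi * (D/2)^2 * H  (cylinder volume)
Radius = D/2 = 21.2/2 = 10.6 cm
V = pi * 10.6^2 * 7.1 = 2506.2244 cm^3

Answer: 2506.2244 cm^3


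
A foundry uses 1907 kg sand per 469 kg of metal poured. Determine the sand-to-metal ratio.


Formula: Sand-to-Metal Ratio = W_sand / W_metal
Ratio = 1907 kg / 469 kg = 4.0661

Answer: 4.0661


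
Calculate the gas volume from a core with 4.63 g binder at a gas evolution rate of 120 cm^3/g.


Formula: V_gas = W_binder * gas_evolution_rate
V = 4.63 g * 120 cm^3/g = 555.6000 cm^3

Final answer: 555.6000 cm^3


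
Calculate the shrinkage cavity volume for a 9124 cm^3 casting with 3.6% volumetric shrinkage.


Formula: V_shrink = V_casting * shrinkage_pct / 100
V_shrink = 9124 cm^3 * 3.6 / 100 = 328.4640 cm^3

Answer: 328.4640 cm^3


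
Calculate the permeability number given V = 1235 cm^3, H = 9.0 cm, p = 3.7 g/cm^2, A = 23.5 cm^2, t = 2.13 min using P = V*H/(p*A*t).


Formula: Permeability Number P = (V * H) / (p * A * t)
Numerator: V * H = 1235 * 9.0 = 11115.0
Denominator: p * A * t = 3.7 * 23.5 * 2.13 = 185.2035
P = 11115.0 / 185.2035 = 60.0151


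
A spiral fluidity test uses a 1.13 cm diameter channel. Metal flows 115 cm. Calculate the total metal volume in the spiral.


Formula: V = pi * (d/2)^2 * L  (cylinder volume)
Radius = 1.13/2 = 0.565 cm
V = pi * 0.565^2 * 115 = 115.3306 cm^3


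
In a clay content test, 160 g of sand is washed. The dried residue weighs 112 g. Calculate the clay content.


Formula: Clay% = (W_total - W_washed) / W_total * 100
Clay mass = 160 - 112 = 48 g
Clay% = 48 / 160 * 100 = 30.0000%

Answer: 30.0000%


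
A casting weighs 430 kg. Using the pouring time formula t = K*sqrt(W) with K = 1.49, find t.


Formula: t = K * sqrt(W)
sqrt(W) = sqrt(430) = 20.73644
t = 1.49 * 20.73644 = 30.8973 s

Final answer: 30.8973 s


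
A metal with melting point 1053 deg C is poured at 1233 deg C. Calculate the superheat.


Formula: Superheat = T_pour - T_melt
Superheat = 1233 - 1053 = 180 deg C

Answer: 180 deg C


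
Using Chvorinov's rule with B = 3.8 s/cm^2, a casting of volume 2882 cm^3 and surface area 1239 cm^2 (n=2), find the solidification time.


Formula: t_s = B * (V/A)^n  (Chvorinov's rule, n=2)
Modulus M = V/A = 2882/1239 = 2.326069 cm
M^2 = 2.326069^2 = 5.410597 cm^2
t_s = 3.8 * 5.410597 = 20.5603 s

Answer: 20.5603 s


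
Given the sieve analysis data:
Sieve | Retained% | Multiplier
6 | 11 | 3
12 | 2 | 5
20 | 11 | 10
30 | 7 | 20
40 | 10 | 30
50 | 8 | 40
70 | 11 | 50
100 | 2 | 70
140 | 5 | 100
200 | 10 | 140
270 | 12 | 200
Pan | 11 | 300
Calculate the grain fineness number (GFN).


Formula: GFN = sum(pct * multiplier) / sum(pct)
sum(pct * multiplier) = 9203
sum(pct) = 100
GFN = 9203 / 100 = 92.03

Final answer: 92.03


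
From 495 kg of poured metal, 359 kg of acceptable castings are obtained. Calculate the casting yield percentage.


Formula: Casting Yield = (W_good / W_total) * 100
Yield = (359 kg / 495 kg) * 100 = 72.5253%

72.5253%


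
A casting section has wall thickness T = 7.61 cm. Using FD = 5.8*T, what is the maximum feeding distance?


Formula: FD = 5.8 * T  (riser feeding-distance rule)
FD = 5.8 * 7.61 cm = 44.1380 cm

Final answer: 44.1380 cm


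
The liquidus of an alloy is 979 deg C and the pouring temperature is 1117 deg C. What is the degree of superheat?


Formula: Superheat = T_pour - T_melt
Superheat = 1117 - 979 = 138 deg C


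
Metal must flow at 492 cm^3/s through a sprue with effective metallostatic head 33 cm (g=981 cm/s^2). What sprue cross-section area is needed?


Formula: v = sqrt(2*g*h), A = Q/v
Velocity: v = sqrt(2 * 981 * 33) = sqrt(64746) = 254.4524 cm/s
Sprue area: A = Q / v = 492 / 254.4524 = 1.9336 cm^2

1.9336 cm^2


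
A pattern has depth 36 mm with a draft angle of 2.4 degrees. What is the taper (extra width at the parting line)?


Formula: taper = depth * tan(draft_angle)
tan(2.4 deg) = 0.0419124
taper = 36 mm * 0.0419124 = 1.5088 mm

Answer: 1.5088 mm


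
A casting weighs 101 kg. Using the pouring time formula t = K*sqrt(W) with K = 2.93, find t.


Formula: t = K * sqrt(W)
sqrt(W) = sqrt(101) = 10.04988
t = 2.93 * 10.04988 = 29.4461 s


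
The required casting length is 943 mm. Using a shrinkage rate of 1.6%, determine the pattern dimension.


Formula: L_pattern = L_casting * (1 + shrinkage_rate/100)
Shrinkage factor = 1 + 1.6/100 = 1.016
L_pattern = 943 mm * 1.016 = 958.0880 mm

958.0880 mm


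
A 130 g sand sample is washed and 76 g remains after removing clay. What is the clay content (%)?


Formula: Clay% = (W_total - W_washed) / W_total * 100
Clay mass = 130 - 76 = 54 g
Clay% = 54 / 130 * 100 = 41.5385%

41.5385%


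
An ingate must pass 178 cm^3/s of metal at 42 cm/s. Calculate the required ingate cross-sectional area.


Formula: A_ingate = Q / v  (continuity equation)
A = 178 cm^3/s / 42 cm/s = 4.2381 cm^2


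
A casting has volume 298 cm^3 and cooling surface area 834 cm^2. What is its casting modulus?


Formula: Casting Modulus M = V / A
M = 298 cm^3 / 834 cm^2 = 0.3573 cm

Answer: 0.3573 cm


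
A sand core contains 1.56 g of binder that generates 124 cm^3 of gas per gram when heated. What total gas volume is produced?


Formula: V_gas = W_binder * gas_evolution_rate
V = 1.56 g * 124 cm^3/g = 193.4400 cm^3

193.4400 cm^3


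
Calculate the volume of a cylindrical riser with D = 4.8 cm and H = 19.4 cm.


Formula: V = pi * (D/2)^2 * H  (cylinder volume)
Radius = D/2 = 4.8/2 = 2.4 cm
V = pi * 2.4^2 * 19.4 = 351.0541 cm^3

Answer: 351.0541 cm^3


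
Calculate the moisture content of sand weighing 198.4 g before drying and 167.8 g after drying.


Formula: MC = (W_wet - W_dry) / W_wet * 100
Water mass = 198.4 - 167.8 = 30.6 g
MC = 30.6 / 198.4 * 100 = 15.4234%

Answer: 15.4234%


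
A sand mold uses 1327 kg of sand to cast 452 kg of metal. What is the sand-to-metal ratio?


Formula: Sand-to-Metal Ratio = W_sand / W_metal
Ratio = 1327 kg / 452 kg = 2.9358

Final answer: 2.9358


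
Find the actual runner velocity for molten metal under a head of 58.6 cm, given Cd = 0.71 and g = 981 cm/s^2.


Formula: v = Cd * sqrt(2 * g * h)  (Torricelli with discharge coefficient)
2*g*h = 2 * 981 * 58.6 = 114973.2 cm^2/s^2
sqrt(114973.2) = 339.07698 cm/s
v = 0.71 * 339.07698 = 240.7447 cm/s

240.7447 cm/s


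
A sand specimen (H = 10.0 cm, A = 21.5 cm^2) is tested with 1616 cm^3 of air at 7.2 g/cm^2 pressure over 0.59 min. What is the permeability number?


Formula: Permeability Number P = (V * H) / (p * A * t)
Numerator: V * H = 1616 * 10.0 = 16160.0
Denominator: p * A * t = 7.2 * 21.5 * 0.59 = 91.332
P = 16160.0 / 91.332 = 176.9369

Final answer: 176.9369


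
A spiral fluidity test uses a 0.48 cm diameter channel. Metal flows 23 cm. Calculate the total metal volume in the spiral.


Formula: V = pi * (d/2)^2 * L  (cylinder volume)
Radius = 0.48/2 = 0.24 cm
V = pi * 0.24^2 * 23 = 4.1620 cm^3

4.1620 cm^3


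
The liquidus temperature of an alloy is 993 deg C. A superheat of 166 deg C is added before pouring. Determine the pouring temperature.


Formula: T_pour = T_melt + Superheat
T_pour = 993 + 166 = 1159 deg C

Answer: 1159 deg C


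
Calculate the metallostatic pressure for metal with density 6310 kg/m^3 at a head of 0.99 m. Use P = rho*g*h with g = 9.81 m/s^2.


Formula: P = rho * g * h
rho * g = 6310 * 9.81 = 61901.1 N/m^3
P = 61901.1 * 0.99 = 61282.0890 Pa

Final answer: 61282.0890 Pa


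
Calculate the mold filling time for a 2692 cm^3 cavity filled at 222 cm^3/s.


Formula: t_fill = V_mold / Q_flow
t = 2692 cm^3 / 222 cm^3/s = 12.1261 s

12.1261 s


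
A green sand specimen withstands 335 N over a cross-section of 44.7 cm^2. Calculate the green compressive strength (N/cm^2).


Formula: Compressive Strength = Force / Area
Strength = 335 N / 44.7 cm^2 = 7.4944 N/cm^2


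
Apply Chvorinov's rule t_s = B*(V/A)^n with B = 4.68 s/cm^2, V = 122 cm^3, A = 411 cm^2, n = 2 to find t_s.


Formula: t_s = B * (V/A)^n  (Chvorinov's rule, n=2)
Modulus M = V/A = 122/411 = 0.296837 cm
M^2 = 0.296837^2 = 0.088112 cm^2
t_s = 4.68 * 0.088112 = 0.4124 s

0.4124 s


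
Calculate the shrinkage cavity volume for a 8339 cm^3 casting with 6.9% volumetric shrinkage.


Formula: V_shrink = V_casting * shrinkage_pct / 100
V_shrink = 8339 cm^3 * 6.9 / 100 = 575.3910 cm^3

Final answer: 575.3910 cm^3


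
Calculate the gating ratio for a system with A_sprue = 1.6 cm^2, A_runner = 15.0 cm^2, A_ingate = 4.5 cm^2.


Sprue:Runner:Ingate = 1 : 15.0/1.6 : 4.5/1.6 = 1:9.38:2.81

Final answer: 1:9.38:2.81


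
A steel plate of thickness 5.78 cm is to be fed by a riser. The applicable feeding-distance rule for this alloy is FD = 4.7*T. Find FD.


Formula: FD = 4.7 * T  (riser feeding-distance rule)
FD = 4.7 * 5.78 cm = 27.1660 cm


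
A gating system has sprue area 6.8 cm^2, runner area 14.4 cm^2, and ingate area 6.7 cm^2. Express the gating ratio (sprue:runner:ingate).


Sprue:Runner:Ingate = 1 : 14.4/6.8 : 6.7/6.8 = 1:2.12:0.99

Final answer: 1:2.12:0.99


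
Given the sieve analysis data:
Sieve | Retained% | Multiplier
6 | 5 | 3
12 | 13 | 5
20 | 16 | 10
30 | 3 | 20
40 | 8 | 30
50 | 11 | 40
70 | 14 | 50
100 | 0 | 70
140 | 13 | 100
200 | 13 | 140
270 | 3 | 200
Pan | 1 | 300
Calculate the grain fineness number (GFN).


Formula: GFN = sum(pct * multiplier) / sum(pct)
sum(pct * multiplier) = 5700
sum(pct) = 100
GFN = 5700 / 100 = 57.00

57.00


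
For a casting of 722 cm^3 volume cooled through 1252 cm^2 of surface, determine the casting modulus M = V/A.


Formula: Casting Modulus M = V / A
M = 722 cm^3 / 1252 cm^2 = 0.5767 cm

Final answer: 0.5767 cm


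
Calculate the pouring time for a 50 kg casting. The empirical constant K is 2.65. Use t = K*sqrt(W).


Formula: t = K * sqrt(W)
sqrt(W) = sqrt(50) = 7.07107
t = 2.65 * 7.07107 = 18.7383 s


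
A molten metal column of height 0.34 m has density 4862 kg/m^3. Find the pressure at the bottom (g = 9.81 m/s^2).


Formula: P = rho * g * h
rho * g = 4862 * 9.81 = 47696.22 N/m^3
P = 47696.22 * 0.34 = 16216.7148 Pa


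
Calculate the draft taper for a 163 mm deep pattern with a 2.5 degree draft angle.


Formula: taper = depth * tan(draft_angle)
tan(2.5 deg) = 0.0436609
taper = 163 mm * 0.0436609 = 7.1167 mm

7.1167 mm


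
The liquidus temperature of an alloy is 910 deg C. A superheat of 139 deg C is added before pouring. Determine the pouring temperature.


Formula: T_pour = T_melt + Superheat
T_pour = 910 + 139 = 1049 deg C


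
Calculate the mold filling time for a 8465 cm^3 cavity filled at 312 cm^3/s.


Formula: t_fill = V_mold / Q_flow
t = 8465 cm^3 / 312 cm^3/s = 27.1314 s

27.1314 s


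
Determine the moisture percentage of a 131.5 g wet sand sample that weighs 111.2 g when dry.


Formula: MC = (W_wet - W_dry) / W_wet * 100
Water mass = 131.5 - 111.2 = 20.3 g
MC = 20.3 / 131.5 * 100 = 15.4373%

Final answer: 15.4373%


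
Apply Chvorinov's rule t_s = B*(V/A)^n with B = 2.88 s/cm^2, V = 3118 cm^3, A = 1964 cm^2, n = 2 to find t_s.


Formula: t_s = B * (V/A)^n  (Chvorinov's rule, n=2)
Modulus M = V/A = 3118/1964 = 1.587576 cm
M^2 = 1.587576^2 = 2.520398 cm^2
t_s = 2.88 * 2.520398 = 7.2587 s

7.2587 s


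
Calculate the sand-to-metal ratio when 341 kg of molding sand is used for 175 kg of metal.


Formula: Sand-to-Metal Ratio = W_sand / W_metal
Ratio = 341 kg / 175 kg = 1.9486

Final answer: 1.9486


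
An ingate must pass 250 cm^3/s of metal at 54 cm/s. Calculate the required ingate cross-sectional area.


Formula: A_ingate = Q / v  (continuity equation)
A = 250 cm^3/s / 54 cm/s = 4.6296 cm^2

Final answer: 4.6296 cm^2


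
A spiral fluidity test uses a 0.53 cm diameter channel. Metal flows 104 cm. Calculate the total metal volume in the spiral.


Formula: V = pi * (d/2)^2 * L  (cylinder volume)
Radius = 0.53/2 = 0.265 cm
V = pi * 0.265^2 * 104 = 22.9443 cm^3


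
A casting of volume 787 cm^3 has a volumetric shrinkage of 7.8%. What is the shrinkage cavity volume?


Formula: V_shrink = V_casting * shrinkage_pct / 100
V_shrink = 787 cm^3 * 7.8 / 100 = 61.3860 cm^3


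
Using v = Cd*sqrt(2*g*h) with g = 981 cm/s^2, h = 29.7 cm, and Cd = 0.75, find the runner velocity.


Formula: v = Cd * sqrt(2 * g * h)  (Torricelli with discharge coefficient)
2*g*h = 2 * 981 * 29.7 = 58271.4 cm^2/s^2
sqrt(58271.4) = 241.39470 cm/s
v = 0.75 * 241.39470 = 181.0460 cm/s

Answer: 181.0460 cm/s


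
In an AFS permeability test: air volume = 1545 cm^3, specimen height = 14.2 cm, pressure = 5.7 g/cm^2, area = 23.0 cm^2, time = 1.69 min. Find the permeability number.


Formula: Permeability Number P = (V * H) / (p * A * t)
Numerator: V * H = 1545 * 14.2 = 21939.0
Denominator: p * A * t = 5.7 * 23.0 * 1.69 = 221.559
P = 21939.0 / 221.559 = 99.0210

99.0210


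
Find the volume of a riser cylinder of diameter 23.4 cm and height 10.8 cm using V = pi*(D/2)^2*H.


Formula: V = pi * (D/2)^2 * H  (cylinder volume)
Radius = D/2 = 23.4/2 = 11.7 cm
V = pi * 11.7^2 * 10.8 = 4644.5683 cm^3

Final answer: 4644.5683 cm^3


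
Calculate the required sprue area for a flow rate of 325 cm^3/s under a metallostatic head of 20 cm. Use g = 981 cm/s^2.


Formula: v = sqrt(2*g*h), A = Q/v
Velocity: v = sqrt(2 * 981 * 20) = sqrt(39240) = 198.0909 cm/s
Sprue area: A = Q / v = 325 / 198.0909 = 1.6407 cm^2

1.6407 cm^2


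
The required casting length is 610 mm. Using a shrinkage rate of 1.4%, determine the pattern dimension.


Formula: L_pattern = L_casting * (1 + shrinkage_rate/100)
Shrinkage factor = 1 + 1.4/100 = 1.014
L_pattern = 610 mm * 1.014 = 618.5400 mm

Answer: 618.5400 mm


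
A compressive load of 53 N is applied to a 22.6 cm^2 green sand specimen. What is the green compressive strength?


Formula: Compressive Strength = Force / Area
Strength = 53 N / 22.6 cm^2 = 2.3451 N/cm^2


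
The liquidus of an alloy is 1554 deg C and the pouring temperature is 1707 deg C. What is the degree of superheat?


Formula: Superheat = T_pour - T_melt
Superheat = 1707 - 1554 = 153 deg C

Answer: 153 deg C


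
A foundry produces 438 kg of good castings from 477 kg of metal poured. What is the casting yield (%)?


Formula: Casting Yield = (W_good / W_total) * 100
Yield = (438 kg / 477 kg) * 100 = 91.8239%

Final answer: 91.8239%


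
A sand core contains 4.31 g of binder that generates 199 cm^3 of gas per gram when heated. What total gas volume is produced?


Formula: V_gas = W_binder * gas_evolution_rate
V = 4.31 g * 199 cm^3/g = 857.6900 cm^3

Answer: 857.6900 cm^3


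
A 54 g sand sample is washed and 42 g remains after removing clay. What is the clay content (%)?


Formula: Clay% = (W_total - W_washed) / W_total * 100
Clay mass = 54 - 42 = 12 g
Clay% = 12 / 54 * 100 = 22.2222%

22.2222%


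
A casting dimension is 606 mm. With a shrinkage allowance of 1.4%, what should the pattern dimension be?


Formula: L_pattern = L_casting * (1 + shrinkage_rate/100)
Shrinkage factor = 1 + 1.4/100 = 1.014
L_pattern = 606 mm * 1.014 = 614.4840 mm

Answer: 614.4840 mm


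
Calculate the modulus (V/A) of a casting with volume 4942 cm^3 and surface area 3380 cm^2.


Formula: Casting Modulus M = V / A
M = 4942 cm^3 / 3380 cm^2 = 1.4621 cm

1.4621 cm


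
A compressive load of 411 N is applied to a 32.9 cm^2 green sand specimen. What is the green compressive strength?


Formula: Compressive Strength = Force / Area
Strength = 411 N / 32.9 cm^2 = 12.4924 N/cm^2


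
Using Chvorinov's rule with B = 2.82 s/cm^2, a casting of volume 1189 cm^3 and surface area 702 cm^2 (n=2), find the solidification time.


Formula: t_s = B * (V/A)^n  (Chvorinov's rule, n=2)
Modulus M = V/A = 1189/702 = 1.693732 cm
M^2 = 1.693732^2 = 2.868728 cm^2
t_s = 2.82 * 2.868728 = 8.0898 s

Answer: 8.0898 s


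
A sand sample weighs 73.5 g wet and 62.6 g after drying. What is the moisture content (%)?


Formula: MC = (W_wet - W_dry) / W_wet * 100
Water mass = 73.5 - 62.6 = 10.9 g
MC = 10.9 / 73.5 * 100 = 14.8299%


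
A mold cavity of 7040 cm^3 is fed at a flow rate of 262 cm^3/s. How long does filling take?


Formula: t_fill = V_mold / Q_flow
t = 7040 cm^3 / 262 cm^3/s = 26.8702 s

Answer: 26.8702 s


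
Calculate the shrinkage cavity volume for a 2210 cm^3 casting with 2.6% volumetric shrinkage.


Formula: V_shrink = V_casting * shrinkage_pct / 100
V_shrink = 2210 cm^3 * 2.6 / 100 = 57.4600 cm^3

Answer: 57.4600 cm^3


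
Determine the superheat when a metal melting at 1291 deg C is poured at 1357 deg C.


Formula: Superheat = T_pour - T_melt
Superheat = 1357 - 1291 = 66 deg C

Answer: 66 deg C


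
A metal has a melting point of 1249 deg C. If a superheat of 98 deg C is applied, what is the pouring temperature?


Formula: T_pour = T_melt + Superheat
T_pour = 1249 + 98 = 1347 deg C


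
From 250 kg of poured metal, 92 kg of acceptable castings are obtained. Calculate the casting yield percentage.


Formula: Casting Yield = (W_good / W_total) * 100
Yield = (92 kg / 250 kg) * 100 = 36.8000%


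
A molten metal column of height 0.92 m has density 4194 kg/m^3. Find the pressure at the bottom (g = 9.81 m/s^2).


Formula: P = rho * g * h
rho * g = 4194 * 9.81 = 41143.14 N/m^3
P = 41143.14 * 0.92 = 37851.6888 Pa

Answer: 37851.6888 Pa


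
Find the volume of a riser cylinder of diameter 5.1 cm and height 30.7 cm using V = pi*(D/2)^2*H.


Formula: V = pi * (D/2)^2 * H  (cylinder volume)
Radius = D/2 = 5.1/2 = 2.55 cm
V = pi * 2.55^2 * 30.7 = 627.1459 cm^3

Final answer: 627.1459 cm^3


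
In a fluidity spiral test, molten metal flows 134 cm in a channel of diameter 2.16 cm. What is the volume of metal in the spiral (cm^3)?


Formula: V = pi * (d/2)^2 * L  (cylinder volume)
Radius = 2.16/2 = 1.08 cm
V = pi * 1.08^2 * 134 = 491.0234 cm^3

Answer: 491.0234 cm^3


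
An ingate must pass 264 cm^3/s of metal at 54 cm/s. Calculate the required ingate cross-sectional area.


Formula: A_ingate = Q / v  (continuity equation)
A = 264 cm^3/s / 54 cm/s = 4.8889 cm^2


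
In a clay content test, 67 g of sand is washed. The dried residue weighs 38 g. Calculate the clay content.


Formula: Clay% = (W_total - W_washed) / W_total * 100
Clay mass = 67 - 38 = 29 g
Clay% = 29 / 67 * 100 = 43.2836%

Final answer: 43.2836%


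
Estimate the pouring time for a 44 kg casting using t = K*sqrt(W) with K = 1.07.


Formula: t = K * sqrt(W)
sqrt(W) = sqrt(44) = 6.63325
t = 1.07 * 6.63325 = 7.0976 s

7.0976 s


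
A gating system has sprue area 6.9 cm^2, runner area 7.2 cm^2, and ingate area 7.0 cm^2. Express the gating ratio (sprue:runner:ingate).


Sprue:Runner:Ingate = 1 : 7.2/6.9 : 7.0/6.9 = 1:1.04:1.01


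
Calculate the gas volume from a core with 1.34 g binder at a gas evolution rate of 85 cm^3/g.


Formula: V_gas = W_binder * gas_evolution_rate
V = 1.34 g * 85 cm^3/g = 113.9000 cm^3


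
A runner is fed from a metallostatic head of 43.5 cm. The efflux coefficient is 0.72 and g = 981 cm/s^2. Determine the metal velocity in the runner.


Formula: v = Cd * sqrt(2 * g * h)  (Torricelli with discharge coefficient)
2*g*h = 2 * 981 * 43.5 = 85347.0 cm^2/s^2
sqrt(85347.0) = 292.14209 cm/s
v = 0.72 * 292.14209 = 210.3423 cm/s


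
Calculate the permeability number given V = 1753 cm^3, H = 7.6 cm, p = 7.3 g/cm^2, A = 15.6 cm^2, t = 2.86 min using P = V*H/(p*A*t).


Formula: Permeability Number P = (V * H) / (p * A * t)
Numerator: V * H = 1753 * 7.6 = 13322.8
Denominator: p * A * t = 7.3 * 15.6 * 2.86 = 325.6968
P = 13322.8 / 325.6968 = 40.9055

Answer: 40.9055


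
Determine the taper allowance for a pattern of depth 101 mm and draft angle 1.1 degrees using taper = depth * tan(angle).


Formula: taper = depth * tan(draft_angle)
tan(1.1 deg) = 0.0192010
taper = 101 mm * 0.0192010 = 1.9393 mm


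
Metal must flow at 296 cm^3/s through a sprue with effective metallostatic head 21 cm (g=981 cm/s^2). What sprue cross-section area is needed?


Formula: v = sqrt(2*g*h), A = Q/v
Velocity: v = sqrt(2 * 981 * 21) = sqrt(41202) = 202.9828 cm/s
Sprue area: A = Q / v = 296 / 202.9828 = 1.4583 cm^2

Answer: 1.4583 cm^2


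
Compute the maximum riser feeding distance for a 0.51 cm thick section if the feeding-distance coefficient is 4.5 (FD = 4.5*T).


Formula: FD = 4.5 * T  (riser feeding-distance rule)
FD = 4.5 * 0.51 cm = 2.2950 cm

Final answer: 2.2950 cm


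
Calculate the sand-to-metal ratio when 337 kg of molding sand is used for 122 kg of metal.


Formula: Sand-to-Metal Ratio = W_sand / W_metal
Ratio = 337 kg / 122 kg = 2.7623

2.7623


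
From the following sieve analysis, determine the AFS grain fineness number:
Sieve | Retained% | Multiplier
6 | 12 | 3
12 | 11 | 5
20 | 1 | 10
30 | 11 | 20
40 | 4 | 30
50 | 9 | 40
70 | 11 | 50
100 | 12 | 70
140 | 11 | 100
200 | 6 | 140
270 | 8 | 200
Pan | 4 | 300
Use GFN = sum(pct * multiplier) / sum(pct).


Formula: GFN = sum(pct * multiplier) / sum(pct)
sum(pct * multiplier) = 6931
sum(pct) = 100
GFN = 6931 / 100 = 69.31

Answer: 69.31


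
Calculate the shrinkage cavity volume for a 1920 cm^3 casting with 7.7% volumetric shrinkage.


Formula: V_shrink = V_casting * shrinkage_pct / 100
V_shrink = 1920 cm^3 * 7.7 / 100 = 147.8400 cm^3

147.8400 cm^3


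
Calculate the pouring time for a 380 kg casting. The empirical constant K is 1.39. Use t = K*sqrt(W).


Formula: t = K * sqrt(W)
sqrt(W) = sqrt(380) = 19.49359
t = 1.39 * 19.49359 = 27.0961 s

Final answer: 27.0961 s


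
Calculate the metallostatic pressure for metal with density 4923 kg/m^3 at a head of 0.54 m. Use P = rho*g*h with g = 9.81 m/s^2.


Formula: P = rho * g * h
rho * g = 4923 * 9.81 = 48294.63 N/m^3
P = 48294.63 * 0.54 = 26079.1002 Pa
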